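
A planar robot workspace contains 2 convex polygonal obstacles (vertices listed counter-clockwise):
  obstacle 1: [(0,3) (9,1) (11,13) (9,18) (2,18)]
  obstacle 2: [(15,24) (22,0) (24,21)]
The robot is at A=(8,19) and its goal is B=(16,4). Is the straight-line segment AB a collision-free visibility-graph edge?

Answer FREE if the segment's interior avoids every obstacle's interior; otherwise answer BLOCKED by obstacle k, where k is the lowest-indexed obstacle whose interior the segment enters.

BLOCKED by obstacle 1

Obstacle 1 [(0,3) (9,1) (11,13) (9,18) (2,18)]:
  edge (0,3)–(9,1): clear
  edge (9,1)–(11,13): clear
  edge (11,13)–(9,18): crosses AB
  edge (9,18)–(2,18): crosses AB
  edge (2,18)–(0,3): clear
  → BLOCKED
Obstacle 2 [(15,24) (22,0) (24,21)]:
  edge (15,24)–(22,0): clear
  edge (22,0)–(24,21): clear
  edge (24,21)–(15,24): clear
  midpoint (12,23/2) outside
  → clear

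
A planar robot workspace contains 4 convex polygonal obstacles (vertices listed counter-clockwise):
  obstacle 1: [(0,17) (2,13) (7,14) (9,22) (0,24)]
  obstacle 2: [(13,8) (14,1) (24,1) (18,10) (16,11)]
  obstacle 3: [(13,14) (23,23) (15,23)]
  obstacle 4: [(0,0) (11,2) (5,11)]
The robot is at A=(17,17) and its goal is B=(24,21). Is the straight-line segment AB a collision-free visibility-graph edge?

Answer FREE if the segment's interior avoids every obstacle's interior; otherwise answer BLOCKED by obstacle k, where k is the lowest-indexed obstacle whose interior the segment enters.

FREE

Obstacle 1 [(0,17) (2,13) (7,14) (9,22) (0,24)]:
  edge (0,17)–(2,13): clear
  edge (2,13)–(7,14): clear
  edge (7,14)–(9,22): clear
  edge (9,22)–(0,24): clear
  edge (0,24)–(0,17): clear
  midpoint (41/2,19) outside
  → clear
Obstacle 2 [(13,8) (14,1) (24,1) (18,10) (16,11)]:
  edge (13,8)–(14,1): clear
  edge (14,1)–(24,1): clear
  edge (24,1)–(18,10): clear
  edge (18,10)–(16,11): clear
  edge (16,11)–(13,8): clear
  midpoint (41/2,19) outside
  → clear
Obstacle 3 [(13,14) (23,23) (15,23)]:
  edge (13,14)–(23,23): clear
  edge (23,23)–(15,23): clear
  edge (15,23)–(13,14): clear
  midpoint (41/2,19) outside
  → clear
Obstacle 4 [(0,0) (11,2) (5,11)]:
  edge (0,0)–(11,2): clear
  edge (11,2)–(5,11): clear
  edge (5,11)–(0,0): clear
  midpoint (41/2,19) outside
  → clear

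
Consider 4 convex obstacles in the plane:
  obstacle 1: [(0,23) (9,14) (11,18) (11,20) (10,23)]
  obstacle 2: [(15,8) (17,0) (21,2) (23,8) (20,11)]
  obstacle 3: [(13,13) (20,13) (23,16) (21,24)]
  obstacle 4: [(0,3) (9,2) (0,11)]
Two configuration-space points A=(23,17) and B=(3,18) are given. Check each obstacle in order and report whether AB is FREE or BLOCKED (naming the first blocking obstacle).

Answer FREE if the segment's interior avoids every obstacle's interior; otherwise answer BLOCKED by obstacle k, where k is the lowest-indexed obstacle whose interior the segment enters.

Obstacle 1 [(0,23) (9,14) (11,18) (11,20) (10,23)]:
  edge (0,23)–(9,14): crosses AB
  edge (9,14)–(11,18): crosses AB
  edge (11,18)–(11,20): clear
  edge (11,20)–(10,23): clear
  edge (10,23)–(0,23): clear
  → BLOCKED
Obstacle 2 [(15,8) (17,0) (21,2) (23,8) (20,11)]:
  edge (15,8)–(17,0): clear
  edge (17,0)–(21,2): clear
  edge (21,2)–(23,8): clear
  edge (23,8)–(20,11): clear
  edge (20,11)–(15,8): clear
  midpoint (13,35/2) outside
  → clear
Obstacle 3 [(13,13) (20,13) (23,16) (21,24)]:
  edge (13,13)–(20,13): clear
  edge (20,13)–(23,16): clear
  edge (23,16)–(21,24): crosses AB
  edge (21,24)–(13,13): crosses AB
  → BLOCKED
Obstacle 4 [(0,3) (9,2) (0,11)]:
  edge (0,3)–(9,2): clear
  edge (9,2)–(0,11): clear
  edge (0,11)–(0,3): clear
  midpoint (13,35/2) outside
  → clear

BLOCKED by obstacle 1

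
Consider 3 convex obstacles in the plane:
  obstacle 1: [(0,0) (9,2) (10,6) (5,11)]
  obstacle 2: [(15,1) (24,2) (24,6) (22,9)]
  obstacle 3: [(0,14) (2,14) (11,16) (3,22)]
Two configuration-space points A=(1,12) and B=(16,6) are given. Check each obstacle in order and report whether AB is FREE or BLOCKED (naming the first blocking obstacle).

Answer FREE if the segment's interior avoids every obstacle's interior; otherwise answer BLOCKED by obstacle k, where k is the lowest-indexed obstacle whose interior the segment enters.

Obstacle 1 [(0,0) (9,2) (10,6) (5,11)]:
  edge (0,0)–(9,2): clear
  edge (9,2)–(10,6): clear
  edge (10,6)–(5,11): crosses AB
  edge (5,11)–(0,0): crosses AB
  → BLOCKED
Obstacle 2 [(15,1) (24,2) (24,6) (22,9)]:
  edge (15,1)–(24,2): clear
  edge (24,2)–(24,6): clear
  edge (24,6)–(22,9): clear
  edge (22,9)–(15,1): clear
  midpoint (17/2,9) outside
  → clear
Obstacle 3 [(0,14) (2,14) (11,16) (3,22)]:
  edge (0,14)–(2,14): clear
  edge (2,14)–(11,16): clear
  edge (11,16)–(3,22): clear
  edge (3,22)–(0,14): clear
  midpoint (17/2,9) outside
  → clear

BLOCKED by obstacle 1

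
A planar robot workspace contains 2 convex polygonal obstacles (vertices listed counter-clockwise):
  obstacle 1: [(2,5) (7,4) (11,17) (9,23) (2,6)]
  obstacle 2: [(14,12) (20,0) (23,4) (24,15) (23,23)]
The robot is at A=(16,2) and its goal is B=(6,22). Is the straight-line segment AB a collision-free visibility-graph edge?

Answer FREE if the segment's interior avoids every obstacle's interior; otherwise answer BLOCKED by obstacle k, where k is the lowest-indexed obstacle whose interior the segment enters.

BLOCKED by obstacle 1

Obstacle 1 [(2,5) (7,4) (11,17) (9,23) (2,6)]:
  edge (2,5)–(7,4): clear
  edge (7,4)–(11,17): crosses AB
  edge (11,17)–(9,23): clear
  edge (9,23)–(2,6): crosses AB
  edge (2,6)–(2,5): clear
  → BLOCKED
Obstacle 2 [(14,12) (20,0) (23,4) (24,15) (23,23)]:
  edge (14,12)–(20,0): clear
  edge (20,0)–(23,4): clear
  edge (23,4)–(24,15): clear
  edge (24,15)–(23,23): clear
  edge (23,23)–(14,12): clear
  midpoint (11,12) outside
  → clear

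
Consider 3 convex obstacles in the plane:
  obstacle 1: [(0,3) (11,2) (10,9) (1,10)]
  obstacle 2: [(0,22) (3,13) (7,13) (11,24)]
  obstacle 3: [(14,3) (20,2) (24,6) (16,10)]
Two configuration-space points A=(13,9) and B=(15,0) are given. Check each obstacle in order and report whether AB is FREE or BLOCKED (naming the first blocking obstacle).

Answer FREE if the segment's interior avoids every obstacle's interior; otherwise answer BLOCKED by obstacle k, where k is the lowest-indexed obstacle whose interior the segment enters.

Obstacle 1 [(0,3) (11,2) (10,9) (1,10)]:
  edge (0,3)–(11,2): clear
  edge (11,2)–(10,9): clear
  edge (10,9)–(1,10): clear
  edge (1,10)–(0,3): clear
  midpoint (14,9/2) outside
  → clear
Obstacle 2 [(0,22) (3,13) (7,13) (11,24)]:
  edge (0,22)–(3,13): clear
  edge (3,13)–(7,13): clear
  edge (7,13)–(11,24): clear
  edge (11,24)–(0,22): clear
  midpoint (14,9/2) outside
  → clear
Obstacle 3 [(14,3) (20,2) (24,6) (16,10)]:
  edge (14,3)–(20,2): crosses AB
  edge (20,2)–(24,6): clear
  edge (24,6)–(16,10): clear
  edge (16,10)–(14,3): crosses AB
  → BLOCKED

BLOCKED by obstacle 3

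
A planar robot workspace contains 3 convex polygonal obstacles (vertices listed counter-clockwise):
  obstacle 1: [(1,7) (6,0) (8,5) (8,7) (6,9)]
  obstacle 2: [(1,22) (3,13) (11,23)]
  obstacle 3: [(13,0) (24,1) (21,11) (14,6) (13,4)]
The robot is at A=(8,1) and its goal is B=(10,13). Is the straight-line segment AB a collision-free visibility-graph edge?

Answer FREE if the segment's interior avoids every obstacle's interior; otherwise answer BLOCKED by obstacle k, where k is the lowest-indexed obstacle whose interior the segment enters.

Obstacle 1 [(1,7) (6,0) (8,5) (8,7) (6,9)]:
  edge (1,7)–(6,0): clear
  edge (6,0)–(8,5): clear
  edge (8,5)–(8,7): clear
  edge (8,7)–(6,9): clear
  edge (6,9)–(1,7): clear
  midpoint (9,7) outside
  → clear
Obstacle 2 [(1,22) (3,13) (11,23)]:
  edge (1,22)–(3,13): clear
  edge (3,13)–(11,23): clear
  edge (11,23)–(1,22): clear
  midpoint (9,7) outside
  → clear
Obstacle 3 [(13,0) (24,1) (21,11) (14,6) (13,4)]:
  edge (13,0)–(24,1): clear
  edge (24,1)–(21,11): clear
  edge (21,11)–(14,6): clear
  edge (14,6)–(13,4): clear
  edge (13,4)–(13,0): clear
  midpoint (9,7) outside
  → clear

FREE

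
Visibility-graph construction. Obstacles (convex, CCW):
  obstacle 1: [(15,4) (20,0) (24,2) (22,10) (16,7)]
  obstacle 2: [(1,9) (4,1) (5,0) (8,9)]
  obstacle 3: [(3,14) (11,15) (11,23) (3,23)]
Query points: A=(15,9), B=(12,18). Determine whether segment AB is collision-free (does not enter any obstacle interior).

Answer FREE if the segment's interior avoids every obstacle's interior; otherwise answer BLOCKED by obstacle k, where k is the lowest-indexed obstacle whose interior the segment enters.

FREE

Obstacle 1 [(15,4) (20,0) (24,2) (22,10) (16,7)]:
  edge (15,4)–(20,0): clear
  edge (20,0)–(24,2): clear
  edge (24,2)–(22,10): clear
  edge (22,10)–(16,7): clear
  edge (16,7)–(15,4): clear
  midpoint (27/2,27/2) outside
  → clear
Obstacle 2 [(1,9) (4,1) (5,0) (8,9)]:
  edge (1,9)–(4,1): clear
  edge (4,1)–(5,0): clear
  edge (5,0)–(8,9): clear
  edge (8,9)–(1,9): clear
  midpoint (27/2,27/2) outside
  → clear
Obstacle 3 [(3,14) (11,15) (11,23) (3,23)]:
  edge (3,14)–(11,15): clear
  edge (11,15)–(11,23): clear
  edge (11,23)–(3,23): clear
  edge (3,23)–(3,14): clear
  midpoint (27/2,27/2) outside
  → clear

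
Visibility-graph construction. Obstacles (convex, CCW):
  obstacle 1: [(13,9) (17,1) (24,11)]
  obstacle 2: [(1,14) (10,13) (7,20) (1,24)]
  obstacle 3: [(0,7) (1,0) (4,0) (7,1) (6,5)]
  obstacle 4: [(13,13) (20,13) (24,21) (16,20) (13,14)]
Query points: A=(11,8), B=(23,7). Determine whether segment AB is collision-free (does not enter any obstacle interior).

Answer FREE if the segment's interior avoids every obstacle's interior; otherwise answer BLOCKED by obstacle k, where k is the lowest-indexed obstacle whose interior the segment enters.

Obstacle 1 [(13,9) (17,1) (24,11)]:
  edge (13,9)–(17,1): crosses AB
  edge (17,1)–(24,11): crosses AB
  edge (24,11)–(13,9): clear
  → BLOCKED
Obstacle 2 [(1,14) (10,13) (7,20) (1,24)]:
  edge (1,14)–(10,13): clear
  edge (10,13)–(7,20): clear
  edge (7,20)–(1,24): clear
  edge (1,24)–(1,14): clear
  midpoint (17,15/2) outside
  → clear
Obstacle 3 [(0,7) (1,0) (4,0) (7,1) (6,5)]:
  edge (0,7)–(1,0): clear
  edge (1,0)–(4,0): clear
  edge (4,0)–(7,1): clear
  edge (7,1)–(6,5): clear
  edge (6,5)–(0,7): clear
  midpoint (17,15/2) outside
  → clear
Obstacle 4 [(13,13) (20,13) (24,21) (16,20) (13,14)]:
  edge (13,13)–(20,13): clear
  edge (20,13)–(24,21): clear
  edge (24,21)–(16,20): clear
  edge (16,20)–(13,14): clear
  edge (13,14)–(13,13): clear
  midpoint (17,15/2) outside
  → clear

BLOCKED by obstacle 1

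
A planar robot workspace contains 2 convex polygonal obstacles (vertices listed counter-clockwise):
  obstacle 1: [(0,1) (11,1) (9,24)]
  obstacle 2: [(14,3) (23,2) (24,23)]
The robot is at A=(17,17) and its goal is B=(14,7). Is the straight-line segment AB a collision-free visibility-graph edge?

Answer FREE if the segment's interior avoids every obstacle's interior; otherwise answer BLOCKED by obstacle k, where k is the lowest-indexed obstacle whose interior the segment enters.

FREE

Obstacle 1 [(0,1) (11,1) (9,24)]:
  edge (0,1)–(11,1): clear
  edge (11,1)–(9,24): clear
  edge (9,24)–(0,1): clear
  midpoint (31/2,12) outside
  → clear
Obstacle 2 [(14,3) (23,2) (24,23)]:
  edge (14,3)–(23,2): clear
  edge (23,2)–(24,23): clear
  edge (24,23)–(14,3): clear
  midpoint (31/2,12) outside
  → clear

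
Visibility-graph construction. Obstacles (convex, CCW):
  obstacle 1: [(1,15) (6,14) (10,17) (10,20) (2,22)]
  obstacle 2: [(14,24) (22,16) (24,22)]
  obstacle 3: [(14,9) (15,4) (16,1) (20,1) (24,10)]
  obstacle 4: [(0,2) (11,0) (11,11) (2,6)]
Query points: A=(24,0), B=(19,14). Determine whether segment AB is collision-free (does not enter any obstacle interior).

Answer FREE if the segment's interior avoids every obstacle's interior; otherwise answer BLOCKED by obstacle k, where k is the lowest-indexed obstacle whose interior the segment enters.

Obstacle 1 [(1,15) (6,14) (10,17) (10,20) (2,22)]:
  edge (1,15)–(6,14): clear
  edge (6,14)–(10,17): clear
  edge (10,17)–(10,20): clear
  edge (10,20)–(2,22): clear
  edge (2,22)–(1,15): clear
  midpoint (43/2,7) outside
  → clear
Obstacle 2 [(14,24) (22,16) (24,22)]:
  edge (14,24)–(22,16): clear
  edge (22,16)–(24,22): clear
  edge (24,22)–(14,24): clear
  midpoint (43/2,7) outside
  → clear
Obstacle 3 [(14,9) (15,4) (16,1) (20,1) (24,10)]:
  edge (14,9)–(15,4): clear
  edge (15,4)–(16,1): clear
  edge (16,1)–(20,1): clear
  edge (20,1)–(24,10): crosses AB
  edge (24,10)–(14,9): crosses AB
  → BLOCKED
Obstacle 4 [(0,2) (11,0) (11,11) (2,6)]:
  edge (0,2)–(11,0): clear
  edge (11,0)–(11,11): clear
  edge (11,11)–(2,6): clear
  edge (2,6)–(0,2): clear
  midpoint (43/2,7) outside
  → clear

BLOCKED by obstacle 3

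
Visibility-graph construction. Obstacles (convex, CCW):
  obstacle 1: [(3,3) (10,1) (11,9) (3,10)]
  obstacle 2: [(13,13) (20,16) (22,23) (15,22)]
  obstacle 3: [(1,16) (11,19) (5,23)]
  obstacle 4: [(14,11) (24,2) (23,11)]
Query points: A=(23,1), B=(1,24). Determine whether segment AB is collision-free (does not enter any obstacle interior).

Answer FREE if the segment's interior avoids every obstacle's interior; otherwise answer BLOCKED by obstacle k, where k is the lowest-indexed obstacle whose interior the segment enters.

BLOCKED by obstacle 3

Obstacle 1 [(3,3) (10,1) (11,9) (3,10)]:
  edge (3,3)–(10,1): clear
  edge (10,1)–(11,9): clear
  edge (11,9)–(3,10): clear
  edge (3,10)–(3,3): clear
  midpoint (12,25/2) outside
  → clear
Obstacle 2 [(13,13) (20,16) (22,23) (15,22)]:
  edge (13,13)–(20,16): clear
  edge (20,16)–(22,23): clear
  edge (22,23)–(15,22): clear
  edge (15,22)–(13,13): clear
  midpoint (12,25/2) outside
  → clear
Obstacle 3 [(1,16) (11,19) (5,23)]:
  edge (1,16)–(11,19): crosses AB
  edge (11,19)–(5,23): clear
  edge (5,23)–(1,16): crosses AB
  → BLOCKED
Obstacle 4 [(14,11) (24,2) (23,11)]:
  edge (14,11)–(24,2): clear
  edge (24,2)–(23,11): clear
  edge (23,11)–(14,11): clear
  midpoint (12,25/2) outside
  → clear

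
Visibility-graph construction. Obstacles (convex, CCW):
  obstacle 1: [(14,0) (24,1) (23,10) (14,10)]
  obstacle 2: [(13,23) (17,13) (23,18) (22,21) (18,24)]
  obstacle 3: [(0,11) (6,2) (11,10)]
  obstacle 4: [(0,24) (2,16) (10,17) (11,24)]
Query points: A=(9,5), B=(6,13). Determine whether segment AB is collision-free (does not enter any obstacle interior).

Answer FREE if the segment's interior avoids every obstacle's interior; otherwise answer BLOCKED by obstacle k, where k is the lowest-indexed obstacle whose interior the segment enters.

Obstacle 1 [(14,0) (24,1) (23,10) (14,10)]:
  edge (14,0)–(24,1): clear
  edge (24,1)–(23,10): clear
  edge (23,10)–(14,10): clear
  edge (14,10)–(14,0): clear
  midpoint (15/2,9) outside
  → clear
Obstacle 2 [(13,23) (17,13) (23,18) (22,21) (18,24)]:
  edge (13,23)–(17,13): clear
  edge (17,13)–(23,18): clear
  edge (23,18)–(22,21): clear
  edge (22,21)–(18,24): clear
  edge (18,24)–(13,23): clear
  midpoint (15/2,9) outside
  → clear
Obstacle 3 [(0,11) (6,2) (11,10)]:
  edge (0,11)–(6,2): clear
  edge (6,2)–(11,10): crosses AB
  edge (11,10)–(0,11): crosses AB
  → BLOCKED
Obstacle 4 [(0,24) (2,16) (10,17) (11,24)]:
  edge (0,24)–(2,16): clear
  edge (2,16)–(10,17): clear
  edge (10,17)–(11,24): clear
  edge (11,24)–(0,24): clear
  midpoint (15/2,9) outside
  → clear

BLOCKED by obstacle 3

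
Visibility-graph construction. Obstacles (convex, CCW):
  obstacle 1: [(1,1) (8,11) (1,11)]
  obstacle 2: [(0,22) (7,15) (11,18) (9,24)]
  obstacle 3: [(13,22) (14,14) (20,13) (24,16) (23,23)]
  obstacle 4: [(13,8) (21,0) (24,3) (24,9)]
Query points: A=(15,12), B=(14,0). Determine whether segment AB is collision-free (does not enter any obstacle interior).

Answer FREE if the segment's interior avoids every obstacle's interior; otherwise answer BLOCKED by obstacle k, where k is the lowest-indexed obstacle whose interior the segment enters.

Obstacle 1 [(1,1) (8,11) (1,11)]:
  edge (1,1)–(8,11): clear
  edge (8,11)–(1,11): clear
  edge (1,11)–(1,1): clear
  midpoint (29/2,6) outside
  → clear
Obstacle 2 [(0,22) (7,15) (11,18) (9,24)]:
  edge (0,22)–(7,15): clear
  edge (7,15)–(11,18): clear
  edge (11,18)–(9,24): clear
  edge (9,24)–(0,22): clear
  midpoint (29/2,6) outside
  → clear
Obstacle 3 [(13,22) (14,14) (20,13) (24,16) (23,23)]:
  edge (13,22)–(14,14): clear
  edge (14,14)–(20,13): clear
  edge (20,13)–(24,16): clear
  edge (24,16)–(23,23): clear
  edge (23,23)–(13,22): clear
  midpoint (29/2,6) outside
  → clear
Obstacle 4 [(13,8) (21,0) (24,3) (24,9)]:
  edge (13,8)–(21,0): crosses AB
  edge (21,0)–(24,3): clear
  edge (24,3)–(24,9): clear
  edge (24,9)–(13,8): crosses AB
  → BLOCKED

BLOCKED by obstacle 4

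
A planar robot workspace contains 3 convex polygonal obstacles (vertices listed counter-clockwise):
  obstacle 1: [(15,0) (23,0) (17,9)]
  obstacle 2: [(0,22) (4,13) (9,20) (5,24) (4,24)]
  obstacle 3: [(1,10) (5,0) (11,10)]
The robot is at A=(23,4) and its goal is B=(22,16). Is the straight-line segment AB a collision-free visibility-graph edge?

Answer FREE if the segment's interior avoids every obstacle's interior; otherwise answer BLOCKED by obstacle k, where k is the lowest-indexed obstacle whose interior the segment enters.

Obstacle 1 [(15,0) (23,0) (17,9)]:
  edge (15,0)–(23,0): clear
  edge (23,0)–(17,9): clear
  edge (17,9)–(15,0): clear
  midpoint (45/2,10) outside
  → clear
Obstacle 2 [(0,22) (4,13) (9,20) (5,24) (4,24)]:
  edge (0,22)–(4,13): clear
  edge (4,13)–(9,20): clear
  edge (9,20)–(5,24): clear
  edge (5,24)–(4,24): clear
  edge (4,24)–(0,22): clear
  midpoint (45/2,10) outside
  → clear
Obstacle 3 [(1,10) (5,0) (11,10)]:
  edge (1,10)–(5,0): clear
  edge (5,0)–(11,10): clear
  edge (11,10)–(1,10): clear
  midpoint (45/2,10) outside
  → clear

FREE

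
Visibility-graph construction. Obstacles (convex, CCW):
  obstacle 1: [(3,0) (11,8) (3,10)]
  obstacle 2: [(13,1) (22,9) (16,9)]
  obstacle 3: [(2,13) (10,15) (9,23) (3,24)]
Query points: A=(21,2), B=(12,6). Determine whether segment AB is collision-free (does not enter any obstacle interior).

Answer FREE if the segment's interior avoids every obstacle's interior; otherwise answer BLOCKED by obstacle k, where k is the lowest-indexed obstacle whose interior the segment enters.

BLOCKED by obstacle 2

Obstacle 1 [(3,0) (11,8) (3,10)]:
  edge (3,0)–(11,8): clear
  edge (11,8)–(3,10): clear
  edge (3,10)–(3,0): clear
  midpoint (33/2,4) outside
  → clear
Obstacle 2 [(13,1) (22,9) (16,9)]:
  edge (13,1)–(22,9): crosses AB
  edge (22,9)–(16,9): clear
  edge (16,9)–(13,1): crosses AB
  → BLOCKED
Obstacle 3 [(2,13) (10,15) (9,23) (3,24)]:
  edge (2,13)–(10,15): clear
  edge (10,15)–(9,23): clear
  edge (9,23)–(3,24): clear
  edge (3,24)–(2,13): clear
  midpoint (33/2,4) outside
  → clear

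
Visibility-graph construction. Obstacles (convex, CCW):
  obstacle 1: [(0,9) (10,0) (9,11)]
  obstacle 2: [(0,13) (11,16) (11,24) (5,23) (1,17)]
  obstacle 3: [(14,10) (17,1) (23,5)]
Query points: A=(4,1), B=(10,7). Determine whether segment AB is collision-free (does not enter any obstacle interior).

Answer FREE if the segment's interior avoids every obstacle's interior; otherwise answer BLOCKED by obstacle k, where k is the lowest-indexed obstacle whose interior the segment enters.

BLOCKED by obstacle 1

Obstacle 1 [(0,9) (10,0) (9,11)]:
  edge (0,9)–(10,0): crosses AB
  edge (10,0)–(9,11): crosses AB
  edge (9,11)–(0,9): clear
  → BLOCKED
Obstacle 2 [(0,13) (11,16) (11,24) (5,23) (1,17)]:
  edge (0,13)–(11,16): clear
  edge (11,16)–(11,24): clear
  edge (11,24)–(5,23): clear
  edge (5,23)–(1,17): clear
  edge (1,17)–(0,13): clear
  midpoint (7,4) outside
  → clear
Obstacle 3 [(14,10) (17,1) (23,5)]:
  edge (14,10)–(17,1): clear
  edge (17,1)–(23,5): clear
  edge (23,5)–(14,10): clear
  midpoint (7,4) outside
  → clear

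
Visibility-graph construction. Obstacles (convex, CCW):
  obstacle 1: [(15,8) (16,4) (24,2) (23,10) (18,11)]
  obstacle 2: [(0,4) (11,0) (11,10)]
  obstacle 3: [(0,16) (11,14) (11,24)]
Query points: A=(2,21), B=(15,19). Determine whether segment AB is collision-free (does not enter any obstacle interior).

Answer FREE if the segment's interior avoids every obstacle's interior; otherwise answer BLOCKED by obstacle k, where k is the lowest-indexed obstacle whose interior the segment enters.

BLOCKED by obstacle 3

Obstacle 1 [(15,8) (16,4) (24,2) (23,10) (18,11)]:
  edge (15,8)–(16,4): clear
  edge (16,4)–(24,2): clear
  edge (24,2)–(23,10): clear
  edge (23,10)–(18,11): clear
  edge (18,11)–(15,8): clear
  midpoint (17/2,20) outside
  → clear
Obstacle 2 [(0,4) (11,0) (11,10)]:
  edge (0,4)–(11,0): clear
  edge (11,0)–(11,10): clear
  edge (11,10)–(0,4): clear
  midpoint (17/2,20) outside
  → clear
Obstacle 3 [(0,16) (11,14) (11,24)]:
  edge (0,16)–(11,14): clear
  edge (11,14)–(11,24): crosses AB
  edge (11,24)–(0,16): crosses AB
  → BLOCKED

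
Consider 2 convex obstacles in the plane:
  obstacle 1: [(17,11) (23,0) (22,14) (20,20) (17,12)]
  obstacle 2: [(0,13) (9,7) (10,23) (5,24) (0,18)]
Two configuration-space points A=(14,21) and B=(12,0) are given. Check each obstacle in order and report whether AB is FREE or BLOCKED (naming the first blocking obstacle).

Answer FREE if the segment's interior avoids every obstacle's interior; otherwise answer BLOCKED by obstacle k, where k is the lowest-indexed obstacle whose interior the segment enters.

Obstacle 1 [(17,11) (23,0) (22,14) (20,20) (17,12)]:
  edge (17,11)–(23,0): clear
  edge (23,0)–(22,14): clear
  edge (22,14)–(20,20): clear
  edge (20,20)–(17,12): clear
  edge (17,12)–(17,11): clear
  midpoint (13,21/2) outside
  → clear
Obstacle 2 [(0,13) (9,7) (10,23) (5,24) (0,18)]:
  edge (0,13)–(9,7): clear
  edge (9,7)–(10,23): clear
  edge (10,23)–(5,24): clear
  edge (5,24)–(0,18): clear
  edge (0,18)–(0,13): clear
  midpoint (13,21/2) outside
  → clear

FREE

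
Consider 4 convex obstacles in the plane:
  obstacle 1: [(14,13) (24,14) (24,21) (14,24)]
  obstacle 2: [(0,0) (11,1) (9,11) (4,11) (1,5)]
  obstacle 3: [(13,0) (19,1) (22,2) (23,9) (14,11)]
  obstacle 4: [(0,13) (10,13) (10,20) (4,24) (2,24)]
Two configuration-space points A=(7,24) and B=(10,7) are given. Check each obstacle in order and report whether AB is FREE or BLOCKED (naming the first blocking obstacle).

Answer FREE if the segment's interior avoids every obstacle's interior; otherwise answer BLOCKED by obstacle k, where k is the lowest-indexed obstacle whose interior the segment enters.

Obstacle 1 [(14,13) (24,14) (24,21) (14,24)]:
  edge (14,13)–(24,14): clear
  edge (24,14)–(24,21): clear
  edge (24,21)–(14,24): clear
  edge (14,24)–(14,13): clear
  midpoint (17/2,31/2) outside
  → clear
Obstacle 2 [(0,0) (11,1) (9,11) (4,11) (1,5)]:
  edge (0,0)–(11,1): clear
  edge (11,1)–(9,11): clear
  edge (9,11)–(4,11): clear
  edge (4,11)–(1,5): clear
  edge (1,5)–(0,0): clear
  midpoint (17/2,31/2) outside
  → clear
Obstacle 3 [(13,0) (19,1) (22,2) (23,9) (14,11)]:
  edge (13,0)–(19,1): clear
  edge (19,1)–(22,2): clear
  edge (22,2)–(23,9): clear
  edge (23,9)–(14,11): clear
  edge (14,11)–(13,0): clear
  midpoint (17/2,31/2) outside
  → clear
Obstacle 4 [(0,13) (10,13) (10,20) (4,24) (2,24)]:
  edge (0,13)–(10,13): crosses AB
  edge (10,13)–(10,20): clear
  edge (10,20)–(4,24): crosses AB
  edge (4,24)–(2,24): clear
  edge (2,24)–(0,13): clear
  → BLOCKED

BLOCKED by obstacle 4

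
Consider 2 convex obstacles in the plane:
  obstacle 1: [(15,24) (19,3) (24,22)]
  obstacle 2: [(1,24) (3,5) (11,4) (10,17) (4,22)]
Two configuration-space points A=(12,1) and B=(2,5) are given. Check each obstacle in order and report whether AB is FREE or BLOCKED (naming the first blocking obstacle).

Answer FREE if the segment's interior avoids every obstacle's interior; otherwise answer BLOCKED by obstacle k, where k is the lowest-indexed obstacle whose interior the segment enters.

FREE

Obstacle 1 [(15,24) (19,3) (24,22)]:
  edge (15,24)–(19,3): clear
  edge (19,3)–(24,22): clear
  edge (24,22)–(15,24): clear
  midpoint (7,3) outside
  → clear
Obstacle 2 [(1,24) (3,5) (11,4) (10,17) (4,22)]:
  edge (1,24)–(3,5): clear
  edge (3,5)–(11,4): clear
  edge (11,4)–(10,17): clear
  edge (10,17)–(4,22): clear
  edge (4,22)–(1,24): clear
  midpoint (7,3) outside
  → clear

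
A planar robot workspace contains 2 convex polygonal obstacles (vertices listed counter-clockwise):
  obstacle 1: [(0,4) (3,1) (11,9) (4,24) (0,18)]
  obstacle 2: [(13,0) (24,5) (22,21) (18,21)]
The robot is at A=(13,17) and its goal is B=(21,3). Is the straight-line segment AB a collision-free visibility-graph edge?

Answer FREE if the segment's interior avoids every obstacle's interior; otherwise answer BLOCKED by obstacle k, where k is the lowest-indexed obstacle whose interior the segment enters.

BLOCKED by obstacle 2

Obstacle 1 [(0,4) (3,1) (11,9) (4,24) (0,18)]:
  edge (0,4)–(3,1): clear
  edge (3,1)–(11,9): clear
  edge (11,9)–(4,24): clear
  edge (4,24)–(0,18): clear
  edge (0,18)–(0,4): clear
  midpoint (17,10) outside
  → clear
Obstacle 2 [(13,0) (24,5) (22,21) (18,21)]:
  edge (13,0)–(24,5): crosses AB
  edge (24,5)–(22,21): clear
  edge (22,21)–(18,21): clear
  edge (18,21)–(13,0): crosses AB
  → BLOCKED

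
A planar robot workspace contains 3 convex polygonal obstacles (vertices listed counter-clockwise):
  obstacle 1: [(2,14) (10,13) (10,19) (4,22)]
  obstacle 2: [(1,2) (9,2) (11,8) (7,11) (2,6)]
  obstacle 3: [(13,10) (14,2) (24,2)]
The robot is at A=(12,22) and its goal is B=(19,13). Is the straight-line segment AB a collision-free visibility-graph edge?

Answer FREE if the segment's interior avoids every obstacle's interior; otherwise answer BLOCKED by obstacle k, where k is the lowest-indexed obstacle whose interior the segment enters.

FREE

Obstacle 1 [(2,14) (10,13) (10,19) (4,22)]:
  edge (2,14)–(10,13): clear
  edge (10,13)–(10,19): clear
  edge (10,19)–(4,22): clear
  edge (4,22)–(2,14): clear
  midpoint (31/2,35/2) outside
  → clear
Obstacle 2 [(1,2) (9,2) (11,8) (7,11) (2,6)]:
  edge (1,2)–(9,2): clear
  edge (9,2)–(11,8): clear
  edge (11,8)–(7,11): clear
  edge (7,11)–(2,6): clear
  edge (2,6)–(1,2): clear
  midpoint (31/2,35/2) outside
  → clear
Obstacle 3 [(13,10) (14,2) (24,2)]:
  edge (13,10)–(14,2): clear
  edge (14,2)–(24,2): clear
  edge (24,2)–(13,10): clear
  midpoint (31/2,35/2) outside
  → clear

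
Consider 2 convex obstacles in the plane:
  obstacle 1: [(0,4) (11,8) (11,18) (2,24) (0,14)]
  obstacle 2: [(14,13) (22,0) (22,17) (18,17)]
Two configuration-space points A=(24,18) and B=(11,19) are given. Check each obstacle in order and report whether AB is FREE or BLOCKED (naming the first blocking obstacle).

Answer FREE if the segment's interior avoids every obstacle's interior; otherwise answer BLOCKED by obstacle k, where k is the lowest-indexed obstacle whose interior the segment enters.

Obstacle 1 [(0,4) (11,8) (11,18) (2,24) (0,14)]:
  edge (0,4)–(11,8): clear
  edge (11,8)–(11,18): clear
  edge (11,18)–(2,24): clear
  edge (2,24)–(0,14): clear
  edge (0,14)–(0,4): clear
  midpoint (35/2,37/2) outside
  → clear
Obstacle 2 [(14,13) (22,0) (22,17) (18,17)]:
  edge (14,13)–(22,0): clear
  edge (22,0)–(22,17): clear
  edge (22,17)–(18,17): clear
  edge (18,17)–(14,13): clear
  midpoint (35/2,37/2) outside
  → clear

FREE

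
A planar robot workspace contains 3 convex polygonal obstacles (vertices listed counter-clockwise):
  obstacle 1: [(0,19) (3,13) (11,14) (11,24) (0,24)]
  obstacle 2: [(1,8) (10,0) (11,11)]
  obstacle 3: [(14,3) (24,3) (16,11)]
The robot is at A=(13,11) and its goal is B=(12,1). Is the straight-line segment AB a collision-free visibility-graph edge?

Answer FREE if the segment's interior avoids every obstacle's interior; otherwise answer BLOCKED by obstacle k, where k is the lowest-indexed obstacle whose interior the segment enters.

FREE

Obstacle 1 [(0,19) (3,13) (11,14) (11,24) (0,24)]:
  edge (0,19)–(3,13): clear
  edge (3,13)–(11,14): clear
  edge (11,14)–(11,24): clear
  edge (11,24)–(0,24): clear
  edge (0,24)–(0,19): clear
  midpoint (25/2,6) outside
  → clear
Obstacle 2 [(1,8) (10,0) (11,11)]:
  edge (1,8)–(10,0): clear
  edge (10,0)–(11,11): clear
  edge (11,11)–(1,8): clear
  midpoint (25/2,6) outside
  → clear
Obstacle 3 [(14,3) (24,3) (16,11)]:
  edge (14,3)–(24,3): clear
  edge (24,3)–(16,11): clear
  edge (16,11)–(14,3): clear
  midpoint (25/2,6) outside
  → clear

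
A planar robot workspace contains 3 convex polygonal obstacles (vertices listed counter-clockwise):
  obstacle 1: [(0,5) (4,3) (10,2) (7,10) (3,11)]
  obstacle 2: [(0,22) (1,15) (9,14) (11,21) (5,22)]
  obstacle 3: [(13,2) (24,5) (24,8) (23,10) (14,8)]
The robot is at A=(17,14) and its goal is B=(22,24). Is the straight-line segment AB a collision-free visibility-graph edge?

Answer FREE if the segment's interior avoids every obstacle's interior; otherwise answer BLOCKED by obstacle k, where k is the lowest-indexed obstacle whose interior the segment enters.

FREE

Obstacle 1 [(0,5) (4,3) (10,2) (7,10) (3,11)]:
  edge (0,5)–(4,3): clear
  edge (4,3)–(10,2): clear
  edge (10,2)–(7,10): clear
  edge (7,10)–(3,11): clear
  edge (3,11)–(0,5): clear
  midpoint (39/2,19) outside
  → clear
Obstacle 2 [(0,22) (1,15) (9,14) (11,21) (5,22)]:
  edge (0,22)–(1,15): clear
  edge (1,15)–(9,14): clear
  edge (9,14)–(11,21): clear
  edge (11,21)–(5,22): clear
  edge (5,22)–(0,22): clear
  midpoint (39/2,19) outside
  → clear
Obstacle 3 [(13,2) (24,5) (24,8) (23,10) (14,8)]:
  edge (13,2)–(24,5): clear
  edge (24,5)–(24,8): clear
  edge (24,8)–(23,10): clear
  edge (23,10)–(14,8): clear
  edge (14,8)–(13,2): clear
  midpoint (39/2,19) outside
  → clear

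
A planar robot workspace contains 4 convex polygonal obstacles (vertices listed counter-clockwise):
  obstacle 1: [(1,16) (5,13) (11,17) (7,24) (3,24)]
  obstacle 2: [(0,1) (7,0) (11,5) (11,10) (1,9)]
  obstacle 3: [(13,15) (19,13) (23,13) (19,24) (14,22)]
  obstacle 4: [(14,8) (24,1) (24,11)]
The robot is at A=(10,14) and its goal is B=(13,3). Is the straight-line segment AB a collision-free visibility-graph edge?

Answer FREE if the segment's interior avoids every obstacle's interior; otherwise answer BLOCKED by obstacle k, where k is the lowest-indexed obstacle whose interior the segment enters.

Obstacle 1 [(1,16) (5,13) (11,17) (7,24) (3,24)]:
  edge (1,16)–(5,13): clear
  edge (5,13)–(11,17): clear
  edge (11,17)–(7,24): clear
  edge (7,24)–(3,24): clear
  edge (3,24)–(1,16): clear
  midpoint (23/2,17/2) outside
  → clear
Obstacle 2 [(0,1) (7,0) (11,5) (11,10) (1,9)]:
  edge (0,1)–(7,0): clear
  edge (7,0)–(11,5): clear
  edge (11,5)–(11,10): clear
  edge (11,10)–(1,9): clear
  edge (1,9)–(0,1): clear
  midpoint (23/2,17/2) outside
  → clear
Obstacle 3 [(13,15) (19,13) (23,13) (19,24) (14,22)]:
  edge (13,15)–(19,13): clear
  edge (19,13)–(23,13): clear
  edge (23,13)–(19,24): clear
  edge (19,24)–(14,22): clear
  edge (14,22)–(13,15): clear
  midpoint (23/2,17/2) outside
  → clear
Obstacle 4 [(14,8) (24,1) (24,11)]:
  edge (14,8)–(24,1): clear
  edge (24,1)–(24,11): clear
  edge (24,11)–(14,8): clear
  midpoint (23/2,17/2) outside
  → clear

FREE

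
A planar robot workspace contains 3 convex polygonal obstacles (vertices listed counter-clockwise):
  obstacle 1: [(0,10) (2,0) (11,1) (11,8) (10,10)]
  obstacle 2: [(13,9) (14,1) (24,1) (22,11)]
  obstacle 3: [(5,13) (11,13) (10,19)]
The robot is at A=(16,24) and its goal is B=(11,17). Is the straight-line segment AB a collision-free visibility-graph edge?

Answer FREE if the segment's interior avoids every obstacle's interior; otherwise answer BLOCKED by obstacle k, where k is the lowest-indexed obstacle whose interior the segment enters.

Obstacle 1 [(0,10) (2,0) (11,1) (11,8) (10,10)]:
  edge (0,10)–(2,0): clear
  edge (2,0)–(11,1): clear
  edge (11,1)–(11,8): clear
  edge (11,8)–(10,10): clear
  edge (10,10)–(0,10): clear
  midpoint (27/2,41/2) outside
  → clear
Obstacle 2 [(13,9) (14,1) (24,1) (22,11)]:
  edge (13,9)–(14,1): clear
  edge (14,1)–(24,1): clear
  edge (24,1)–(22,11): clear
  edge (22,11)–(13,9): clear
  midpoint (27/2,41/2) outside
  → clear
Obstacle 3 [(5,13) (11,13) (10,19)]:
  edge (5,13)–(11,13): clear
  edge (11,13)–(10,19): clear
  edge (10,19)–(5,13): clear
  midpoint (27/2,41/2) outside
  → clear

FREE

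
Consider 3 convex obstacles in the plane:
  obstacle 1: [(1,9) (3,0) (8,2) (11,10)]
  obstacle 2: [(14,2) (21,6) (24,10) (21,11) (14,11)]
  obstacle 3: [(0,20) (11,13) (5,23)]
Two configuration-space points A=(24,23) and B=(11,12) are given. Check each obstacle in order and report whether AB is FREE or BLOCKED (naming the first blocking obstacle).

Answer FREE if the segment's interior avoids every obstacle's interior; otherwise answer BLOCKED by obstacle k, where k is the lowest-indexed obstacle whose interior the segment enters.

Obstacle 1 [(1,9) (3,0) (8,2) (11,10)]:
  edge (1,9)–(3,0): clear
  edge (3,0)–(8,2): clear
  edge (8,2)–(11,10): clear
  edge (11,10)–(1,9): clear
  midpoint (35/2,35/2) outside
  → clear
Obstacle 2 [(14,2) (21,6) (24,10) (21,11) (14,11)]:
  edge (14,2)–(21,6): clear
  edge (21,6)–(24,10): clear
  edge (24,10)–(21,11): clear
  edge (21,11)–(14,11): clear
  edge (14,11)–(14,2): clear
  midpoint (35/2,35/2) outside
  → clear
Obstacle 3 [(0,20) (11,13) (5,23)]:
  edge (0,20)–(11,13): clear
  edge (11,13)–(5,23): clear
  edge (5,23)–(0,20): clear
  midpoint (35/2,35/2) outside
  → clear

FREE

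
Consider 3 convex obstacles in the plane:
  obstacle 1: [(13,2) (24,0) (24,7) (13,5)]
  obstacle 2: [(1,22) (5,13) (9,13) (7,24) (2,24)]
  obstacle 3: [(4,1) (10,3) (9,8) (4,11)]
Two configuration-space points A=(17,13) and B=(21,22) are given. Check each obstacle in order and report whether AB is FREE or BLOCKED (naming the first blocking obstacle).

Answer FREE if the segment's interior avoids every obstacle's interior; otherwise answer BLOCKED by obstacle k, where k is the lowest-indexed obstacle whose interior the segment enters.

Obstacle 1 [(13,2) (24,0) (24,7) (13,5)]:
  edge (13,2)–(24,0): clear
  edge (24,0)–(24,7): clear
  edge (24,7)–(13,5): clear
  edge (13,5)–(13,2): clear
  midpoint (19,35/2) outside
  → clear
Obstacle 2 [(1,22) (5,13) (9,13) (7,24) (2,24)]:
  edge (1,22)–(5,13): clear
  edge (5,13)–(9,13): clear
  edge (9,13)–(7,24): clear
  edge (7,24)–(2,24): clear
  edge (2,24)–(1,22): clear
  midpoint (19,35/2) outside
  → clear
Obstacle 3 [(4,1) (10,3) (9,8) (4,11)]:
  edge (4,1)–(10,3): clear
  edge (10,3)–(9,8): clear
  edge (9,8)–(4,11): clear
  edge (4,11)–(4,1): clear
  midpoint (19,35/2) outside
  → clear

FREE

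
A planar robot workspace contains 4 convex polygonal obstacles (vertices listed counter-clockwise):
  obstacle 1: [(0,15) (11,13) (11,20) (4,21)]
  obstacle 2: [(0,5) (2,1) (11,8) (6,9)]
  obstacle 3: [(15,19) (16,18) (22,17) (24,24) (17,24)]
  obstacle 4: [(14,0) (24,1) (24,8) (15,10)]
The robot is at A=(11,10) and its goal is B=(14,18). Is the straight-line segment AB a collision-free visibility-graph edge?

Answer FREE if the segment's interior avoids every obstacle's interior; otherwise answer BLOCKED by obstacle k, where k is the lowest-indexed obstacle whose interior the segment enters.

FREE

Obstacle 1 [(0,15) (11,13) (11,20) (4,21)]:
  edge (0,15)–(11,13): clear
  edge (11,13)–(11,20): clear
  edge (11,20)–(4,21): clear
  edge (4,21)–(0,15): clear
  midpoint (25/2,14) outside
  → clear
Obstacle 2 [(0,5) (2,1) (11,8) (6,9)]:
  edge (0,5)–(2,1): clear
  edge (2,1)–(11,8): clear
  edge (11,8)–(6,9): clear
  edge (6,9)–(0,5): clear
  midpoint (25/2,14) outside
  → clear
Obstacle 3 [(15,19) (16,18) (22,17) (24,24) (17,24)]:
  edge (15,19)–(16,18): clear
  edge (16,18)–(22,17): clear
  edge (22,17)–(24,24): clear
  edge (24,24)–(17,24): clear
  edge (17,24)–(15,19): clear
  midpoint (25/2,14) outside
  → clear
Obstacle 4 [(14,0) (24,1) (24,8) (15,10)]:
  edge (14,0)–(24,1): clear
  edge (24,1)–(24,8): clear
  edge (24,8)–(15,10): clear
  edge (15,10)–(14,0): clear
  midpoint (25/2,14) outside
  → clear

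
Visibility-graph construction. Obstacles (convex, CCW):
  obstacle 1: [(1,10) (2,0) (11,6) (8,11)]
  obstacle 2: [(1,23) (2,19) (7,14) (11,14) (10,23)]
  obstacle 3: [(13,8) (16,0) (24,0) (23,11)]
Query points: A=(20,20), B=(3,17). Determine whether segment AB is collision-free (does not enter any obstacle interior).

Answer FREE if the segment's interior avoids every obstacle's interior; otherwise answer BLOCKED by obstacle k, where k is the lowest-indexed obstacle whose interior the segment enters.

Obstacle 1 [(1,10) (2,0) (11,6) (8,11)]:
  edge (1,10)–(2,0): clear
  edge (2,0)–(11,6): clear
  edge (11,6)–(8,11): clear
  edge (8,11)–(1,10): clear
  midpoint (23/2,37/2) outside
  → clear
Obstacle 2 [(1,23) (2,19) (7,14) (11,14) (10,23)]:
  edge (1,23)–(2,19): clear
  edge (2,19)–(7,14): crosses AB
  edge (7,14)–(11,14): clear
  edge (11,14)–(10,23): crosses AB
  edge (10,23)–(1,23): clear
  → BLOCKED
Obstacle 3 [(13,8) (16,0) (24,0) (23,11)]:
  edge (13,8)–(16,0): clear
  edge (16,0)–(24,0): clear
  edge (24,0)–(23,11): clear
  edge (23,11)–(13,8): clear
  midpoint (23/2,37/2) outside
  → clear

BLOCKED by obstacle 2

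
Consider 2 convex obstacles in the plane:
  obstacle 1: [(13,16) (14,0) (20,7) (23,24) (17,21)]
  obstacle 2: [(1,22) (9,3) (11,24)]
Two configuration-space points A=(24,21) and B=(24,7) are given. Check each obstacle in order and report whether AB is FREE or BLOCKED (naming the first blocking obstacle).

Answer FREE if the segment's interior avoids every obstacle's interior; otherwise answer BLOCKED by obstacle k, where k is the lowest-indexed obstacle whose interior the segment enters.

Obstacle 1 [(13,16) (14,0) (20,7) (23,24) (17,21)]:
  edge (13,16)–(14,0): clear
  edge (14,0)–(20,7): clear
  edge (20,7)–(23,24): clear
  edge (23,24)–(17,21): clear
  edge (17,21)–(13,16): clear
  midpoint (24,14) outside
  → clear
Obstacle 2 [(1,22) (9,3) (11,24)]:
  edge (1,22)–(9,3): clear
  edge (9,3)–(11,24): clear
  edge (11,24)–(1,22): clear
  midpoint (24,14) outside
  → clear

FREE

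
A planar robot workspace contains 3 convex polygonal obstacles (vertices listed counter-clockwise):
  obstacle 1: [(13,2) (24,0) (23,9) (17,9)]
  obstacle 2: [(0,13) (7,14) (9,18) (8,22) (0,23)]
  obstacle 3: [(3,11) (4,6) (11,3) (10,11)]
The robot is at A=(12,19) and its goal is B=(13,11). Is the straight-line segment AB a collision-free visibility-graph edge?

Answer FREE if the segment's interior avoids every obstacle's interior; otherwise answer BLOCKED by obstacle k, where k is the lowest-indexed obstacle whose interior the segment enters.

FREE

Obstacle 1 [(13,2) (24,0) (23,9) (17,9)]:
  edge (13,2)–(24,0): clear
  edge (24,0)–(23,9): clear
  edge (23,9)–(17,9): clear
  edge (17,9)–(13,2): clear
  midpoint (25/2,15) outside
  → clear
Obstacle 2 [(0,13) (7,14) (9,18) (8,22) (0,23)]:
  edge (0,13)–(7,14): clear
  edge (7,14)–(9,18): clear
  edge (9,18)–(8,22): clear
  edge (8,22)–(0,23): clear
  edge (0,23)–(0,13): clear
  midpoint (25/2,15) outside
  → clear
Obstacle 3 [(3,11) (4,6) (11,3) (10,11)]:
  edge (3,11)–(4,6): clear
  edge (4,6)–(11,3): clear
  edge (11,3)–(10,11): clear
  edge (10,11)–(3,11): clear
  midpoint (25/2,15) outside
  → clear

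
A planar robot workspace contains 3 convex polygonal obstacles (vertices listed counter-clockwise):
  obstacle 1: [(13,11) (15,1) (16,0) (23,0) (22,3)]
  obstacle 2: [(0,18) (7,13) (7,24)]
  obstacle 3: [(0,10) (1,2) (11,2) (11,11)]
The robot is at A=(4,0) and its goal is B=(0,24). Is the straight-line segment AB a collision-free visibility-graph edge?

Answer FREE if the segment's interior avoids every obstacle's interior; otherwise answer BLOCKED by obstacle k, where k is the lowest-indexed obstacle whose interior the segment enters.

BLOCKED by obstacle 2

Obstacle 1 [(13,11) (15,1) (16,0) (23,0) (22,3)]:
  edge (13,11)–(15,1): clear
  edge (15,1)–(16,0): clear
  edge (16,0)–(23,0): clear
  edge (23,0)–(22,3): clear
  edge (22,3)–(13,11): clear
  midpoint (2,12) outside
  → clear
Obstacle 2 [(0,18) (7,13) (7,24)]:
  edge (0,18)–(7,13): crosses AB
  edge (7,13)–(7,24): clear
  edge (7,24)–(0,18): crosses AB
  → BLOCKED
Obstacle 3 [(0,10) (1,2) (11,2) (11,11)]:
  edge (0,10)–(1,2): clear
  edge (1,2)–(11,2): crosses AB
  edge (11,2)–(11,11): clear
  edge (11,11)–(0,10): crosses AB
  → BLOCKED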